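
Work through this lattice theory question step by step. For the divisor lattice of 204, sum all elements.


sigma(n) = sum of divisors.
Divisors of 204: [1, 2, 3, 4, 6, 12, 17, 34, 51, 68, 102, 204]
Sum = 504


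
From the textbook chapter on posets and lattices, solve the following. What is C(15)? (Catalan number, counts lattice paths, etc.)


C(n) = C(2n, n) / (n+1).
C(30, 15) = 155117520
C(15) = 155117520 / 16 = 9694845


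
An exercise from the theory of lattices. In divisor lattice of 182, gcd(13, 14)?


Meet=gcd.
gcd(13,14)=1


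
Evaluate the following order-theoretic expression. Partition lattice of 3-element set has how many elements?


B(n) = number of set partitions of an n-element set.
B(n) satisfies the recurrence: B(n+1) = sum_k C(n,k)*B(k).
B(3) = 5


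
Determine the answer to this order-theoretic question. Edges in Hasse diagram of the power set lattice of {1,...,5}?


A cover relation a -< b holds when a < b with no c strictly between.
Cover relations:
  {} -< {1}
  {} -< {2}
  {} -< {3}
  {} -< {4}
  {} -< {5}
  {1} -< {1,2}
  {1} -< {1,3}
  {1} -< {1,4}
  ...72 more
Total: 80


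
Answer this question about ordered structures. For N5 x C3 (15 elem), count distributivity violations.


Distributive law: a ^ (b v c) = (a ^ b) v (a ^ c).
Check all 15^3 = 3375 ordered triples (a,b,c).
  e.g. a=(b,0), b=(a,0), c=(c,0): lhs=(b,0) != rhs=(a,0)
  e.g. a=(b,0), b=(a,0), c=(c,1): lhs=(b,0) != rhs=(a,0)
Total violating triples: 54


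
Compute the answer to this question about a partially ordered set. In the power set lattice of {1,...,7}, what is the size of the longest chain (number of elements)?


A chain is a totally ordered subset; we count the number of elements in a maximum chain.
Compute, for each element x, the size of the longest chain ending at x:
  {}: 1
  {1}: 2
  {2}: 2
  {3}: 2
  {4}: 2
  {5}: 2
  ...
A maximum chain: {} < {1} < {1,2} < {1,2,3} < {1,2,3,4} < {1,2,3,4,5} < {1,2,3,4,5,6} < {1,2,3,4,5,6,7}
Number of elements in the longest chain: 8


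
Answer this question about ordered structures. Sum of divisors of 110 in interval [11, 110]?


Interval [11,110] in divisors of 110: [11, 22, 55, 110]
Sum = 198


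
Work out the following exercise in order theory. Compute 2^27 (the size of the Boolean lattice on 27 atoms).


Power set = 2^n.
2^27 = 134217728


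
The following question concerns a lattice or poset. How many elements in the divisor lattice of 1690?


Divisors of 1690: [1, 2, 5, 10, 13, 26, 65, 130, 169, 338, 845, 1690]
Count: 12


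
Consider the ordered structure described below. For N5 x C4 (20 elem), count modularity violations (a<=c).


Modular law: if a <= c then a v (b ^ c) = (a v b) ^ c.
Check all triples (a,b,c) with a <= c among 20 elements.
  e.g. a=(a,0), b=(c,0), c=(b,0): lhs=(a,0) != rhs=(b,0)
  e.g. a=(a,0), b=(c,1), c=(b,0): lhs=(a,0) != rhs=(b,0)
Total violating triples: 40


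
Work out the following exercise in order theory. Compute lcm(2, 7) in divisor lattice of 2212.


In a divisor lattice, join = lcm (least common multiple).
gcd(2,7) = 1
lcm(2,7) = 2*7/gcd = 14/1 = 14


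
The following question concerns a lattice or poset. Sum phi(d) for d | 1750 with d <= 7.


Divisors of 1750 up to 7: [1, 2, 5, 7]
phi values: [1, 1, 4, 6]
Sum = 12


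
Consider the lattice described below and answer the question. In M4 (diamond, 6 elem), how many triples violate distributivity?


Distributive law: a ^ (b v c) = (a ^ b) v (a ^ c).
Check all 6^3 = 216 ordered triples (a,b,c).
  e.g. a=a1, b=a2, c=a3: lhs=a1 != rhs=0
  e.g. a=a1, b=a2, c=a4: lhs=a1 != rhs=0
Total violating triples: 24


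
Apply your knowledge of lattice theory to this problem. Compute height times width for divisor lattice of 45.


Height = length of longest chain minus 1; width = size of largest antichain.
A maximum chain: 1 | 5 | 15 | 45  (height 3).
A maximum antichain: {3, 5}  (width 2).
Product = 3 * 2 = 6


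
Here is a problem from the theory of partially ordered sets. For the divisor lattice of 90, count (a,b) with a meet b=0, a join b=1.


Complement pair (a,b): a meet b = bottom, a join b = top.
Here: gcd(a,b)=1 and lcm(a,b)=90, i.e. a*b=90 with a,b coprime.
Pairs found: (1,90), (2,45), (5,18), (9,10), ... (4 more)
Total ordered pairs: 8


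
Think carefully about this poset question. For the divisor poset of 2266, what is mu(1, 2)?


In a divisor lattice, mu(a,b) = mu(b/a) where mu is the classical Mobius function.
b/a = 2/1 = 2
Prime factorization of 2: primes [2]
2 is squarefree with 1 prime factor(s), so mu(2) = (-1)^1 = -1


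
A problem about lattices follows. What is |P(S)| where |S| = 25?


Power set = 2^n.
2^25 = 33554432


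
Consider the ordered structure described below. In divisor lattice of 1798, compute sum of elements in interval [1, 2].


Interval [1,2] in divisors of 1798: [1, 2]
Sum = 3


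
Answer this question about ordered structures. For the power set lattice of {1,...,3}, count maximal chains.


A maximal chain goes from the minimum element to a maximal element via cover relations.
Counting all min-to-max paths in the cover graph.
Total maximal chains: 6


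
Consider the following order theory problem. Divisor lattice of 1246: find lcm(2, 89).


In a divisor lattice, join = lcm (least common multiple).
gcd(2,89) = 1
lcm(2,89) = 2*89/gcd = 178/1 = 178


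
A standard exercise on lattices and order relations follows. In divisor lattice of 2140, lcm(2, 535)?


Join=lcm.
gcd(2,535)=1
lcm=1070


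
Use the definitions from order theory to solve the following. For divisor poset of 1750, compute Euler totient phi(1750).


phi(n) = n * prod_{p|n} (1 - 1/p).
Prime divisors of 1750: [2, 5, 7]
phi(1750) = 1750 * (1 - 1/2) * (1 - 1/5) * (1 - 1/7)
phi(1750) = 600


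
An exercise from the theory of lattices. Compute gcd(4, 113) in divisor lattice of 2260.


In a divisor lattice, meet = gcd (greatest common divisor).
By Euclidean algorithm or factoring: gcd(4,113) = 1


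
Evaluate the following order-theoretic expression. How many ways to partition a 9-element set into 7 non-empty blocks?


S(n,k) = k*S(n-1,k) + S(n-1,k-1).
S(8,7) = 28, S(8,6) = 266
S(9,7) = 7*28 + 266 = 196 + 266
S(9,7) = 462


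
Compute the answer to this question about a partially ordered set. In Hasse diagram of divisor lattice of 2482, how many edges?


A cover relation a -< b holds when a < b with no c strictly between.
Cover relations:
  1 -< 2
  1 -< 17
  1 -< 73
  2 -< 34
  2 -< 146
  17 -< 34
  17 -< 1241
  34 -< 2482
  ...4 more
Total: 12


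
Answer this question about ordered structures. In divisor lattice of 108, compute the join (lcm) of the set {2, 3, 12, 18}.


In a divisor lattice, join = lcm (least common multiple).
Compute lcm iteratively: start with first element, then lcm(current, next).
Elements: [2, 3, 12, 18]
lcm(2,3) = 6
lcm(6,12) = 12
lcm(12,18) = 36
Final lcm = 36


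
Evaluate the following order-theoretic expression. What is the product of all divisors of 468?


Divisors of 468: [1, 2, 3, 4, 6, 9, 12, 13, 18, 26, 36, 39, 52, 78, 117, 156, 234, 468]
Product = n^(d(n)/2) = 468^(18/2)
Product = 1076992496812124640903168


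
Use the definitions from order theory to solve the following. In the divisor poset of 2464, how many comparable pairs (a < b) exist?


A comparable pair {a,b} has a < b or b < a in the order.
Count unordered pairs where one element is strictly below the other.
Examples: {1,2}, {1,4}, {1,7}, {1,8}, ...
Total comparable pairs: 165


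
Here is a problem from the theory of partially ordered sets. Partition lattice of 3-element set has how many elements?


B(n) = number of set partitions of an n-element set.
B(n) satisfies the recurrence: B(n+1) = sum_k C(n,k)*B(k).
B(3) = 5


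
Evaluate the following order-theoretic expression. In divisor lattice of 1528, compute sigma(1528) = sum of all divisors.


sigma(n) = sum of divisors.
Divisors of 1528: [1, 2, 4, 8, 191, 382, 764, 1528]
Sum = 2880


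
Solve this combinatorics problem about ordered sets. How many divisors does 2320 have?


Divisors of 2320: [1, 2, 4, 5, 8, 10, 16, 20, 29, 40, 58, 80, 116, 145, 232, 290, 464, 580, 1160, 2320]
Count: 20


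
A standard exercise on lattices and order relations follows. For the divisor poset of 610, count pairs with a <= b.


The order relation is {(a,b) : a <= b}, reflexive so it includes (a,a).
Examples: (1,1), (1,10), (1,122), (1,2), (1,305), ...
Total ordered pairs: 27


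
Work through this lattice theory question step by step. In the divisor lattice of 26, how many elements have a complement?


An element a is complemented if some b has a meet b = bottom, a join b = top.
a is complemented iff gcd(a, n/a)=1, i.e. a is a unitary divisor of 26.
Complemented elements: 1, 2, 13, 26
Count: 4


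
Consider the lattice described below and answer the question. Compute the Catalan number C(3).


C(n) = C(2n, n) / (n+1).
C(6, 3) = 20
C(3) = 20 / 4 = 5


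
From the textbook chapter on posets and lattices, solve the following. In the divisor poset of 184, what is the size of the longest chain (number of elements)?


A chain is a totally ordered subset; we count the number of elements in a maximum chain.
Compute, for each element x, the size of the longest chain ending at x:
  1: 1
  2: 2
  23: 2
  4: 3
  8: 4
  46: 3
  ...
A maximum chain: 1 < 2 < 4 < 8 < 184
Number of elements in the longest chain: 5


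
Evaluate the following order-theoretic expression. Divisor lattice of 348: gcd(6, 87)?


Meet=gcd.
gcd(6,87)=3


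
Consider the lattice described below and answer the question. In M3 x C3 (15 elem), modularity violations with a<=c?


Modular law: if a <= c then a v (b ^ c) = (a v b) ^ c.
Check all triples (a,b,c) with a <= c among 15 elements.
This lattice is modular (diamonds M_m and their chain-products are modular).
Total violating triples: 0


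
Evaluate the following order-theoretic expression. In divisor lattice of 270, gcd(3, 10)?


Meet=gcd.
gcd(3,10)=1


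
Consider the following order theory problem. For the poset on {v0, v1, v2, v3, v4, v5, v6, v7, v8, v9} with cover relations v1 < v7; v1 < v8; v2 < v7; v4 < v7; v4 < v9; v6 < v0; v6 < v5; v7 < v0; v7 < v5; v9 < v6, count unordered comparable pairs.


A comparable pair {a,b} has a < b or b < a in the order.
Count unordered pairs where one element is strictly below the other.
Examples: {v0,v1}, {v0,v2}, {v0,v4}, {v0,v6}, ...
Total comparable pairs: 19


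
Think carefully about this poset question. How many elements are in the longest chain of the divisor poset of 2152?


A chain is a totally ordered subset; we count the number of elements in a maximum chain.
Compute, for each element x, the size of the longest chain ending at x:
  1: 1
  2: 2
  269: 2
  4: 3
  8: 4
  538: 3
  ...
A maximum chain: 1 < 2 < 4 < 8 < 2152
Number of elements in the longest chain: 5


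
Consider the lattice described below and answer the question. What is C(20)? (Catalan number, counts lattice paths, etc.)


C(n) = C(2n, n) / (n+1).
C(40, 20) = 137846528820
C(20) = 137846528820 / 21 = 6564120420


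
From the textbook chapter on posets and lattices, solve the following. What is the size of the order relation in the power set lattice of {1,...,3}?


The order relation is {(a,b) : a <= b}, reflexive so it includes (a,a).
Examples: ({},{}), ({},{1,2}), ({},{1,2,3}), ({},{1,3}), ({},{1}), ...
Total ordered pairs: 27


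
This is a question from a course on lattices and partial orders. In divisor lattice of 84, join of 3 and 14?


In a divisor lattice, join = lcm (least common multiple).
gcd(3,14) = 1
lcm(3,14) = 3*14/gcd = 42/1 = 42


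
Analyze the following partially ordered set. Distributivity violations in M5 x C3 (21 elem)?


Distributive law: a ^ (b v c) = (a ^ b) v (a ^ c).
Check all 21^3 = 9261 ordered triples (a,b,c).
  e.g. a=(a1,0), b=(a2,0), c=(a3,0): lhs=(a1,0) != rhs=(0,0)
  e.g. a=(a1,0), b=(a2,0), c=(a3,1): lhs=(a1,0) != rhs=(0,0)
Total violating triples: 1620


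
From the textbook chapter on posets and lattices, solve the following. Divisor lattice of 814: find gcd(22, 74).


In a divisor lattice, meet = gcd (greatest common divisor).
By Euclidean algorithm or factoring: gcd(22,74) = 2


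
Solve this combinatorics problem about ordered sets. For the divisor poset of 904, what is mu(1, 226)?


In a divisor lattice, mu(a,b) = mu(b/a) where mu is the classical Mobius function.
b/a = 226/1 = 226
Prime factorization of 226: primes [2, 113]
226 is squarefree with 2 prime factor(s), so mu(226) = (-1)^2 = 1


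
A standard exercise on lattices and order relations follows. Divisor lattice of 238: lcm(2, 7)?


Join=lcm.
gcd(2,7)=1
lcm=14


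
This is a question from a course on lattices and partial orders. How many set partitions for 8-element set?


B(n) = number of set partitions of an n-element set.
B(n) satisfies the recurrence: B(n+1) = sum_k C(n,k)*B(k).
B(8) = 4140


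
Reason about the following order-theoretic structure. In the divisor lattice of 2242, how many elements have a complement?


An element a is complemented if some b has a meet b = bottom, a join b = top.
a is complemented iff gcd(a, n/a)=1, i.e. a is a unitary divisor of 2242.
Complemented elements: 1, 2, 19, 38, 59, 118, ... (2 more)
Count: 8


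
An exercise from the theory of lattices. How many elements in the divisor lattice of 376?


Divisors of 376: [1, 2, 4, 8, 47, 94, 188, 376]
Count: 8


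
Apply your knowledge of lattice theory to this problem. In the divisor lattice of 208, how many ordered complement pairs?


Complement pair (a,b): a meet b = bottom, a join b = top.
Here: gcd(a,b)=1 and lcm(a,b)=208, i.e. a*b=208 with a,b coprime.
Pairs found: (1,208), (13,16), (16,13), (208,1)
Total ordered pairs: 4


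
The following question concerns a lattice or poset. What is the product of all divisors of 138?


Divisors of 138: [1, 2, 3, 6, 23, 46, 69, 138]
Product = n^(d(n)/2) = 138^(8/2)
Product = 362673936


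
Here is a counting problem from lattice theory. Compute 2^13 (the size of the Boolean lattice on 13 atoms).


Power set = 2^n.
2^13 = 8192


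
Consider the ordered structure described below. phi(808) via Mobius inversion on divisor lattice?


phi(n) = n * prod_{p|n} (1 - 1/p).
Prime divisors of 808: [2, 101]
phi(808) = 808 * (1 - 1/2) * (1 - 1/101)
phi(808) = 400


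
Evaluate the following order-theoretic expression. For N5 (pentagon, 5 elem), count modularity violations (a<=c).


Modular law: if a <= c then a v (b ^ c) = (a v b) ^ c.
Check all triples (a,b,c) with a <= c among 5 elements.
  e.g. a=a, b=c, c=b: lhs=a != rhs=b
Total violating triples: 1


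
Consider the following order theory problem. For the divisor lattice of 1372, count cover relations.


A cover relation a -< b holds when a < b with no c strictly between.
Cover relations:
  1 -< 2
  1 -< 7
  2 -< 4
  2 -< 14
  4 -< 28
  7 -< 14
  7 -< 49
  14 -< 28
  ...9 more
Total: 17


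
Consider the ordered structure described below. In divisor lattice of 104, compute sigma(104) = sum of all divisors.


sigma(n) = sum of divisors.
Divisors of 104: [1, 2, 4, 8, 13, 26, 52, 104]
Sum = 210


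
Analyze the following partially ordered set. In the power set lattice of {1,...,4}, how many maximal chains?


A maximal chain goes from the minimum element to a maximal element via cover relations.
Counting all min-to-max paths in the cover graph.
Total maximal chains: 24


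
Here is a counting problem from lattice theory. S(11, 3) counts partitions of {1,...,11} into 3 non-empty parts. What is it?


S(n,k) = k*S(n-1,k) + S(n-1,k-1).
S(10,3) = 9330, S(10,2) = 511
S(11,3) = 3*9330 + 511 = 27990 + 511
S(11,3) = 28501


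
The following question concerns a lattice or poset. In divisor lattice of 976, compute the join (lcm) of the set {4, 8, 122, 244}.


In a divisor lattice, join = lcm (least common multiple).
Compute lcm iteratively: start with first element, then lcm(current, next).
Elements: [4, 8, 122, 244]
lcm(4,8) = 8
lcm(8,122) = 488
lcm(488,244) = 488
Final lcm = 488


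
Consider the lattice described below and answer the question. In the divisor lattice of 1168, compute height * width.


Height = length of longest chain minus 1; width = size of largest antichain.
A maximum chain: 1 | 73 | 146 | 292 | 584 | 1168  (height 5).
A maximum antichain: {2, 73}  (width 2).
Product = 5 * 2 = 10


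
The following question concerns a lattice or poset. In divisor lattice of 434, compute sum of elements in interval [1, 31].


Interval [1,31] in divisors of 434: [1, 31]
Sum = 32


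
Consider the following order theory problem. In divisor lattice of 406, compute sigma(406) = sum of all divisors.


sigma(n) = sum of divisors.
Divisors of 406: [1, 2, 7, 14, 29, 58, 203, 406]
Sum = 720


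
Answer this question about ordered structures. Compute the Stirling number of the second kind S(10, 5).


S(n,k) = k*S(n-1,k) + S(n-1,k-1).
S(9,5) = 6951, S(9,4) = 7770
S(10,5) = 5*6951 + 7770 = 34755 + 7770
S(10,5) = 42525


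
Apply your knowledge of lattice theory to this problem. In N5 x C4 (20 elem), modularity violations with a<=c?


Modular law: if a <= c then a v (b ^ c) = (a v b) ^ c.
Check all triples (a,b,c) with a <= c among 20 elements.
  e.g. a=(a,0), b=(c,0), c=(b,0): lhs=(a,0) != rhs=(b,0)
  e.g. a=(a,0), b=(c,1), c=(b,0): lhs=(a,0) != rhs=(b,0)
Total violating triples: 40


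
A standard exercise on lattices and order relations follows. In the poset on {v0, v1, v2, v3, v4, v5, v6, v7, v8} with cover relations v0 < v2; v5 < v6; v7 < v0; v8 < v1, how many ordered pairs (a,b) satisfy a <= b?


The order relation is {(a,b) : a <= b}, reflexive so it includes (a,a).
Examples: (v0,v0), (v0,v2), (v1,v1), (v2,v2), (v3,v3), ...
Total ordered pairs: 14


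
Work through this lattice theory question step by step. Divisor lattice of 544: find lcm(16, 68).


In a divisor lattice, join = lcm (least common multiple).
gcd(16,68) = 4
lcm(16,68) = 16*68/gcd = 1088/4 = 272


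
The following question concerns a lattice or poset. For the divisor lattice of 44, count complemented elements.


An element a is complemented if some b has a meet b = bottom, a join b = top.
a is complemented iff gcd(a, n/a)=1, i.e. a is a unitary divisor of 44.
Complemented elements: 1, 4, 11, 44
Count: 4


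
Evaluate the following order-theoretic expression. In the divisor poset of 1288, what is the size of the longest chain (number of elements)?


A chain is a totally ordered subset; we count the number of elements in a maximum chain.
Compute, for each element x, the size of the longest chain ending at x:
  1: 1
  2: 2
  7: 2
  23: 2
  4: 3
  8: 4
  ...
A maximum chain: 1 < 2 < 4 < 8 < 56 < 1288
Number of elements in the longest chain: 6


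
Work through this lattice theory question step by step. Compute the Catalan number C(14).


C(n) = C(2n, n) / (n+1).
C(28, 14) = 40116600
C(14) = 40116600 / 15 = 2674440


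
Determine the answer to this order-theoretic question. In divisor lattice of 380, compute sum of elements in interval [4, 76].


Interval [4,76] in divisors of 380: [4, 76]
Sum = 80


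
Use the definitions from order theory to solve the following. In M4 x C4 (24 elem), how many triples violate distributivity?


Distributive law: a ^ (b v c) = (a ^ b) v (a ^ c).
Check all 24^3 = 13824 ordered triples (a,b,c).
  e.g. a=(a1,0), b=(a2,0), c=(a3,0): lhs=(a1,0) != rhs=(0,0)
  e.g. a=(a1,0), b=(a2,0), c=(a3,1): lhs=(a1,0) != rhs=(0,0)
Total violating triples: 1536


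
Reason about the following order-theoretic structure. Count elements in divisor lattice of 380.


Divisors of 380: [1, 2, 4, 5, 10, 19, 20, 38, 76, 95, 190, 380]
Count: 12


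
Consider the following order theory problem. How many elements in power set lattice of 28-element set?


Power set = 2^n.
2^28 = 268435456


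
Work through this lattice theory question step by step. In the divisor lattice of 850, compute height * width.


Height = length of longest chain minus 1; width = size of largest antichain.
A maximum chain: 1 | 17 | 85 | 425 | 850  (height 4).
A maximum antichain: {10, 25, 34, 85}  (width 4).
Product = 4 * 4 = 16


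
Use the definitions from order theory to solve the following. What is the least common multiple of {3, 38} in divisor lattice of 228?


In a divisor lattice, join = lcm (least common multiple).
Compute lcm iteratively: start with first element, then lcm(current, next).
Elements: [3, 38]
lcm(3,38) = 114
Final lcm = 114


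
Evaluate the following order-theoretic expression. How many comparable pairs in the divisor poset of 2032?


A comparable pair {a,b} has a < b or b < a in the order.
Count unordered pairs where one element is strictly below the other.
Examples: {1,2}, {1,4}, {1,8}, {1,16}, ...
Total comparable pairs: 35


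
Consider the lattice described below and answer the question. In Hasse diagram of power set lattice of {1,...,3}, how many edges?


A cover relation a -< b holds when a < b with no c strictly between.
Cover relations:
  {} -< {1}
  {} -< {2}
  {} -< {3}
  {1} -< {1,2}
  {1} -< {1,3}
  {2} -< {1,2}
  {2} -< {2,3}
  {3} -< {1,3}
  ...4 more
Total: 12


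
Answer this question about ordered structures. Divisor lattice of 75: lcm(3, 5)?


Join=lcm.
gcd(3,5)=1
lcm=15


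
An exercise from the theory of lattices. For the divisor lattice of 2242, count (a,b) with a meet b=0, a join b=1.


Complement pair (a,b): a meet b = bottom, a join b = top.
Here: gcd(a,b)=1 and lcm(a,b)=2242, i.e. a*b=2242 with a,b coprime.
Pairs found: (1,2242), (2,1121), (19,118), (38,59), ... (4 more)
Total ordered pairs: 8


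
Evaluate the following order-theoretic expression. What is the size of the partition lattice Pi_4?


B(n) = number of set partitions of an n-element set.
B(n) satisfies the recurrence: B(n+1) = sum_k C(n,k)*B(k).
B(4) = 15


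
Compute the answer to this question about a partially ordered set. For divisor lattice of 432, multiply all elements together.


Divisors of 432: [1, 2, 3, 4, 6, 8, 9, 12, 16, 18, 24, 27, 36, 48, 54, 72, 108, 144, 216, 432]
Product = n^(d(n)/2) = 432^(20/2)
Product = 226379693794030958489370624


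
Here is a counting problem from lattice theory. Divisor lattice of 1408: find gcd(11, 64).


In a divisor lattice, meet = gcd (greatest common divisor).
By Euclidean algorithm or factoring: gcd(11,64) = 1


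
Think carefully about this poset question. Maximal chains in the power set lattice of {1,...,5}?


A maximal chain goes from the minimum element to a maximal element via cover relations.
Counting all min-to-max paths in the cover graph.
Total maximal chains: 120


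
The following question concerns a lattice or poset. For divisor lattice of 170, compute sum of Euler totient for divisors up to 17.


Divisors of 170 up to 17: [1, 2, 5, 10, 17]
phi values: [1, 1, 4, 4, 16]
Sum = 26


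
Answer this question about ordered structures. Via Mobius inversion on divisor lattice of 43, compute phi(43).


phi(n) = n * prod_{p|n} (1 - 1/p).
Prime divisors of 43: [43]
phi(43) = 43 * (1 - 1/43)
phi(43) = 42


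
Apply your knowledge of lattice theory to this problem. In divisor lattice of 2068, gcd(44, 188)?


Meet=gcd.
gcd(44,188)=4


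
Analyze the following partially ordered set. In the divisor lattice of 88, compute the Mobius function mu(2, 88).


In a divisor lattice, mu(a,b) = mu(b/a) where mu is the classical Mobius function.
b/a = 88/2 = 44
Prime factorization of 44: primes [2, 11]
44 is not squarefree, so mu(44) = 0


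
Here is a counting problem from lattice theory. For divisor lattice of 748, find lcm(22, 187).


In a divisor lattice, join = lcm (least common multiple).
Compute lcm iteratively: start with first element, then lcm(current, next).
Elements: [22, 187]
lcm(22,187) = 374
Final lcm = 374


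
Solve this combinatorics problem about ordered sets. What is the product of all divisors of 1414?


Divisors of 1414: [1, 2, 7, 14, 101, 202, 707, 1414]
Product = n^(d(n)/2) = 1414^(8/2)
Product = 3997584364816


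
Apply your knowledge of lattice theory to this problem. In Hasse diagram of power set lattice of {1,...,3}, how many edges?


A cover relation a -< b holds when a < b with no c strictly between.
Cover relations:
  {} -< {1}
  {} -< {2}
  {} -< {3}
  {1} -< {1,2}
  {1} -< {1,3}
  {2} -< {1,2}
  {2} -< {2,3}
  {3} -< {1,3}
  ...4 more
Total: 12


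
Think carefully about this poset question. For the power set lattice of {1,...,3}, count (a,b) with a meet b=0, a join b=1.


Complement pair (a,b): a meet b = bottom, a join b = top.
Here: A intersect B = {} and A union B = {1,...,3}.
Pairs found: ({},{1,2,3}), ({1},{2,3}), ({2},{1,3}), ({3},{1,2}), ... (4 more)
Total ordered pairs: 8


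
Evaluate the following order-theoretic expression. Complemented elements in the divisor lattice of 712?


An element a is complemented if some b has a meet b = bottom, a join b = top.
a is complemented iff gcd(a, n/a)=1, i.e. a is a unitary divisor of 712.
Complemented elements: 1, 8, 89, 712
Count: 4


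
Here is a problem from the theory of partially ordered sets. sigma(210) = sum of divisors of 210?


sigma(n) = sum of divisors.
Divisors of 210: [1, 2, 3, 5, 6, 7, 10, 14, 15, 21, 30, 35, 42, 70, 105, 210]
Sum = 576


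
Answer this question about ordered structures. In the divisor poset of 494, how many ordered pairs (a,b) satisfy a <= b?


The order relation is {(a,b) : a <= b}, reflexive so it includes (a,a).
Examples: (1,1), (1,13), (1,19), (1,2), (1,247), ...
Total ordered pairs: 27


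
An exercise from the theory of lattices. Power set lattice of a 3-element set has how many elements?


Power set = 2^n.
2^3 = 8


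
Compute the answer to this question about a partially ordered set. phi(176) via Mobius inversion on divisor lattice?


phi(n) = n * prod_{p|n} (1 - 1/p).
Prime divisors of 176: [2, 11]
phi(176) = 176 * (1 - 1/2) * (1 - 1/11)
phi(176) = 80


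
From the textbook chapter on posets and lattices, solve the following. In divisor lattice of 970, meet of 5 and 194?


In a divisor lattice, meet = gcd (greatest common divisor).
By Euclidean algorithm or factoring: gcd(5,194) = 1


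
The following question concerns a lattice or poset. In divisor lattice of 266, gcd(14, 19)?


Meet=gcd.
gcd(14,19)=1


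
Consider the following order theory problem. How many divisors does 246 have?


Divisors of 246: [1, 2, 3, 6, 41, 82, 123, 246]
Count: 8


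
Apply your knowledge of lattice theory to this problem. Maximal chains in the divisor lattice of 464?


A maximal chain goes from the minimum element to a maximal element via cover relations.
Counting all min-to-max paths in the cover graph.
Total maximal chains: 5


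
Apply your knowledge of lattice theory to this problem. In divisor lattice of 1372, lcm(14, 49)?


Join=lcm.
gcd(14,49)=7
lcm=98


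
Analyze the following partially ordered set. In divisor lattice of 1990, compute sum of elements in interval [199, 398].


Interval [199,398] in divisors of 1990: [199, 398]
Sum = 597


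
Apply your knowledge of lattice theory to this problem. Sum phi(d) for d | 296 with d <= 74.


Divisors of 296 up to 74: [1, 2, 4, 8, 37, 74]
phi values: [1, 1, 2, 4, 36, 36]
Sum = 80


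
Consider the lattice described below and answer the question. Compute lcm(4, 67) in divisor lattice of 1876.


In a divisor lattice, join = lcm (least common multiple).
gcd(4,67) = 1
lcm(4,67) = 4*67/gcd = 268/1 = 268


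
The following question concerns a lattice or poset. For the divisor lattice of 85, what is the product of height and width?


Height = length of longest chain minus 1; width = size of largest antichain.
A maximum chain: 1 | 17 | 85  (height 2).
A maximum antichain: {5, 17}  (width 2).
Product = 2 * 2 = 4


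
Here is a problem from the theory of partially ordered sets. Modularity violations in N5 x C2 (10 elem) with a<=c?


Modular law: if a <= c then a v (b ^ c) = (a v b) ^ c.
Check all triples (a,b,c) with a <= c among 10 elements.
  e.g. a=(a,0), b=(c,0), c=(b,0): lhs=(a,0) != rhs=(b,0)
  e.g. a=(a,0), b=(c,1), c=(b,0): lhs=(a,0) != rhs=(b,0)
Total violating triples: 6


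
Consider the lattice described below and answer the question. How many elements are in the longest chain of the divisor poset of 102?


A chain is a totally ordered subset; we count the number of elements in a maximum chain.
Compute, for each element x, the size of the longest chain ending at x:
  1: 1
  2: 2
  3: 2
  17: 2
  6: 3
  34: 3
  ...
A maximum chain: 1 < 2 < 6 < 102
Number of elements in the longest chain: 4


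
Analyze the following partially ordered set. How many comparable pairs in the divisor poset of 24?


A comparable pair {a,b} has a < b or b < a in the order.
Count unordered pairs where one element is strictly below the other.
Examples: {1,2}, {1,3}, {1,4}, {1,6}, ...
Total comparable pairs: 22


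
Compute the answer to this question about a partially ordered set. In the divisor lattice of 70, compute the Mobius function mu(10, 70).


In a divisor lattice, mu(a,b) = mu(b/a) where mu is the classical Mobius function.
b/a = 70/10 = 7
Prime factorization of 7: primes [7]
7 is squarefree with 1 prime factor(s), so mu(7) = (-1)^1 = -1


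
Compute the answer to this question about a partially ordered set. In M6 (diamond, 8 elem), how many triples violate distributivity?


Distributive law: a ^ (b v c) = (a ^ b) v (a ^ c).
Check all 8^3 = 512 ordered triples (a,b,c).
  e.g. a=a1, b=a2, c=a3: lhs=a1 != rhs=0
  e.g. a=a1, b=a2, c=a4: lhs=a1 != rhs=0
Total violating triples: 120


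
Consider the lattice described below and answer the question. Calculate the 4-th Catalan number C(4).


C(n) = C(2n, n) / (n+1).
C(8, 4) = 70
C(4) = 70 / 5 = 14


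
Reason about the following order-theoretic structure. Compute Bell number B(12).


B(n) = number of set partitions of an n-element set.
B(n) satisfies the recurrence: B(n+1) = sum_k C(n,k)*B(k).
B(12) = 4213597


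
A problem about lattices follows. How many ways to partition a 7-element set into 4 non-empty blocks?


S(n,k) = k*S(n-1,k) + S(n-1,k-1).
S(6,4) = 65, S(6,3) = 90
S(7,4) = 4*65 + 90 = 260 + 90
S(7,4) = 350


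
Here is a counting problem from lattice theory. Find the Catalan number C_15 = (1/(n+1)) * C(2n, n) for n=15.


C(n) = C(2n, n) / (n+1).
C(30, 15) = 155117520
C(15) = 155117520 / 16 = 9694845


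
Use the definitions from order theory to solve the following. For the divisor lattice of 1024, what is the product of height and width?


Height = length of longest chain minus 1; width = size of largest antichain.
A maximum chain: 1 | 2 | 4 | 8 | 16 | 32 | 64 | 128 | 256 | 512 | 1024  (height 10).
A maximum antichain: {1}  (width 1).
Product = 10 * 1 = 10


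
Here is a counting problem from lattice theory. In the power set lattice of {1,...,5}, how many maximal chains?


A maximal chain goes from the minimum element to a maximal element via cover relations.
Counting all min-to-max paths in the cover graph.
Total maximal chains: 120


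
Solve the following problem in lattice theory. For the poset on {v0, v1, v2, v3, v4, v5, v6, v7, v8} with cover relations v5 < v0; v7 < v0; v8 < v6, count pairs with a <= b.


The order relation is {(a,b) : a <= b}, reflexive so it includes (a,a).
Examples: (v0,v0), (v1,v1), (v2,v2), (v3,v3), (v4,v4), ...
Total ordered pairs: 12


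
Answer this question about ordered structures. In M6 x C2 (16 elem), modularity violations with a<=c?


Modular law: if a <= c then a v (b ^ c) = (a v b) ^ c.
Check all triples (a,b,c) with a <= c among 16 elements.
This lattice is modular (diamonds M_m and their chain-products are modular).
Total violating triples: 0


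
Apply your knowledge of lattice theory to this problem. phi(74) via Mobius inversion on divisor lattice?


phi(n) = n * prod_{p|n} (1 - 1/p).
Prime divisors of 74: [2, 37]
phi(74) = 74 * (1 - 1/2) * (1 - 1/37)
phi(74) = 36


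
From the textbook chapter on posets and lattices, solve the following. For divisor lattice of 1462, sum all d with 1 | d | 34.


Interval [1,34] in divisors of 1462: [1, 2, 17, 34]
Sum = 54


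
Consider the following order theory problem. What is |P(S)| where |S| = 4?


Power set = 2^n.
2^4 = 16


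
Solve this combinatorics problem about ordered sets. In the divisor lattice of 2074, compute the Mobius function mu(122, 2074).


In a divisor lattice, mu(a,b) = mu(b/a) where mu is the classical Mobius function.
b/a = 2074/122 = 17
Prime factorization of 17: primes [17]
17 is squarefree with 1 prime factor(s), so mu(17) = (-1)^1 = -1


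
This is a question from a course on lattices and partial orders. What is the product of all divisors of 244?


Divisors of 244: [1, 2, 4, 61, 122, 244]
Product = n^(d(n)/2) = 244^(6/2)
Product = 14526784


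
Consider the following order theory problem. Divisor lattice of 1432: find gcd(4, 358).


In a divisor lattice, meet = gcd (greatest common divisor).
By Euclidean algorithm or factoring: gcd(4,358) = 2


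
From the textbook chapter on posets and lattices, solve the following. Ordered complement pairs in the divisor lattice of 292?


Complement pair (a,b): a meet b = bottom, a join b = top.
Here: gcd(a,b)=1 and lcm(a,b)=292, i.e. a*b=292 with a,b coprime.
Pairs found: (1,292), (4,73), (73,4), (292,1)
Total ordered pairs: 4


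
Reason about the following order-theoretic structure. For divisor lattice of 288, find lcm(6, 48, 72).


In a divisor lattice, join = lcm (least common multiple).
Compute lcm iteratively: start with first element, then lcm(current, next).
Elements: [6, 48, 72]
lcm(6,48) = 48
lcm(48,72) = 144
Final lcm = 144


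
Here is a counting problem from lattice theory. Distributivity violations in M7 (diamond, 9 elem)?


Distributive law: a ^ (b v c) = (a ^ b) v (a ^ c).
Check all 9^3 = 729 ordered triples (a,b,c).
  e.g. a=a1, b=a2, c=a3: lhs=a1 != rhs=0
  e.g. a=a1, b=a2, c=a4: lhs=a1 != rhs=0
Total violating triples: 210


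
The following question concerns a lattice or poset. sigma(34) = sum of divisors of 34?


sigma(n) = sum of divisors.
Divisors of 34: [1, 2, 17, 34]
Sum = 54


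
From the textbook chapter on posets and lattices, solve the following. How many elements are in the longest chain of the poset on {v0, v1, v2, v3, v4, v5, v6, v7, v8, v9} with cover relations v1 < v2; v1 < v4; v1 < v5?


A chain is a totally ordered subset; we count the number of elements in a maximum chain.
Compute, for each element x, the size of the longest chain ending at x:
  v0: 1
  v1: 1
  v3: 1
  v6: 1
  v7: 1
  v8: 1
  ...
A maximum chain: v1 < v2
Number of elements in the longest chain: 2


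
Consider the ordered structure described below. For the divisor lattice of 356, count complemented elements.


An element a is complemented if some b has a meet b = bottom, a join b = top.
a is complemented iff gcd(a, n/a)=1, i.e. a is a unitary divisor of 356.
Complemented elements: 1, 4, 89, 356
Count: 4


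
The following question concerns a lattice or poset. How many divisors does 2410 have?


Divisors of 2410: [1, 2, 5, 10, 241, 482, 1205, 2410]
Count: 8


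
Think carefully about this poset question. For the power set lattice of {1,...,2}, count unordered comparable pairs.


A comparable pair {a,b} has a < b or b < a in the order.
Count unordered pairs where one element is strictly below the other.
Examples: {{},{1}}, {{},{2}}, {{},{1,2}}, {{1},{1,2}}, ...
Total comparable pairs: 5


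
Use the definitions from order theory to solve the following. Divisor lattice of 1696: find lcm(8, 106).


In a divisor lattice, join = lcm (least common multiple).
gcd(8,106) = 2
lcm(8,106) = 8*106/gcd = 848/2 = 424


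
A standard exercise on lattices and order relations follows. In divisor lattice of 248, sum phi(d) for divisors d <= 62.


Divisors of 248 up to 62: [1, 2, 4, 8, 31, 62]
phi values: [1, 1, 2, 4, 30, 30]
Sum = 68


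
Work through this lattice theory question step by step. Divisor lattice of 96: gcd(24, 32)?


Meet=gcd.
gcd(24,32)=8


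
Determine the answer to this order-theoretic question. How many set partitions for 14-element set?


B(n) = number of set partitions of an n-element set.
B(n) satisfies the recurrence: B(n+1) = sum_k C(n,k)*B(k).
B(14) = 190899322


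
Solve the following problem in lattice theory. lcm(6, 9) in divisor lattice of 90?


Join=lcm.
gcd(6,9)=3
lcm=18


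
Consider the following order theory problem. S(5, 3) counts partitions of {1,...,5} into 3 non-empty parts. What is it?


S(n,k) = k*S(n-1,k) + S(n-1,k-1).
S(4,3) = 6, S(4,2) = 7
S(5,3) = 3*6 + 7 = 18 + 7
S(5,3) = 25


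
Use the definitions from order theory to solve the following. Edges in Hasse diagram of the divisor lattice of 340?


A cover relation a -< b holds when a < b with no c strictly between.
Cover relations:
  1 -< 2
  1 -< 5
  1 -< 17
  2 -< 4
  2 -< 10
  2 -< 34
  4 -< 20
  4 -< 68
  ...12 more
Total: 20


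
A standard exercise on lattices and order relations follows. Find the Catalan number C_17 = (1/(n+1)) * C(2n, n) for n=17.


C(n) = C(2n, n) / (n+1).
C(34, 17) = 2333606220
C(17) = 2333606220 / 18 = 129644790


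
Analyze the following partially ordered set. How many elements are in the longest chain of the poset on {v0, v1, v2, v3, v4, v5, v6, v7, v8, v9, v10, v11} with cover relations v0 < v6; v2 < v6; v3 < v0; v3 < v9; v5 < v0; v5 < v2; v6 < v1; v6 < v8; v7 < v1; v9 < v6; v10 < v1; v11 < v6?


A chain is a totally ordered subset; we count the number of elements in a maximum chain.
Compute, for each element x, the size of the longest chain ending at x:
  v3: 1
  v4: 1
  v5: 1
  v7: 1
  v10: 1
  v11: 1
  ...
A maximum chain: v3 < v0 < v6 < v1
Number of elements in the longest chain: 4


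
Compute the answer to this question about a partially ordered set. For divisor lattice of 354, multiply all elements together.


Divisors of 354: [1, 2, 3, 6, 59, 118, 177, 354]
Product = n^(d(n)/2) = 354^(8/2)
Product = 15704099856


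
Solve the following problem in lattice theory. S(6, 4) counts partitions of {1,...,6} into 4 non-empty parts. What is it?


S(n,k) = k*S(n-1,k) + S(n-1,k-1).
S(5,4) = 10, S(5,3) = 25
S(6,4) = 4*10 + 25 = 40 + 25
S(6,4) = 65


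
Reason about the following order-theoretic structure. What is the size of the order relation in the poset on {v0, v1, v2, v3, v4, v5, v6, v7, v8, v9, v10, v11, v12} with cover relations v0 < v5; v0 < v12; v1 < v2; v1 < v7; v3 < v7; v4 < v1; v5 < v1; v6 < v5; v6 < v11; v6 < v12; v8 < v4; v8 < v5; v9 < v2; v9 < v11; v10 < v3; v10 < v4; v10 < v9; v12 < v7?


The order relation is {(a,b) : a <= b}, reflexive so it includes (a,a).
Examples: (v0,v0), (v0,v1), (v0,v12), (v0,v2), (v0,v5), ...
Total ordered pairs: 48


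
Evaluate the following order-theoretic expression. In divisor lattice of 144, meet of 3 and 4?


In a divisor lattice, meet = gcd (greatest common divisor).
By Euclidean algorithm or factoring: gcd(3,4) = 1


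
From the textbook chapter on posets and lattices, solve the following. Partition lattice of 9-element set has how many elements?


B(n) = number of set partitions of an n-element set.
B(n) satisfies the recurrence: B(n+1) = sum_k C(n,k)*B(k).
B(9) = 21147


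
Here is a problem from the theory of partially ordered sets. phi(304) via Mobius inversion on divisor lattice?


phi(n) = n * prod_{p|n} (1 - 1/p).
Prime divisors of 304: [2, 19]
phi(304) = 304 * (1 - 1/2) * (1 - 1/19)
phi(304) = 144


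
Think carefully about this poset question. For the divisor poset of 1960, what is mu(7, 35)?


In a divisor lattice, mu(a,b) = mu(b/a) where mu is the classical Mobius function.
b/a = 35/7 = 5
Prime factorization of 5: primes [5]
5 is squarefree with 1 prime factor(s), so mu(5) = (-1)^1 = -1
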